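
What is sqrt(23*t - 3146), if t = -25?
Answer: 61*I ≈ 61.0*I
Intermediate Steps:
sqrt(23*t - 3146) = sqrt(23*(-25) - 3146) = sqrt(-575 - 3146) = sqrt(-3721) = 61*I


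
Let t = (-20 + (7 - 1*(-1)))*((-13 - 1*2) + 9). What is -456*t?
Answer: -32832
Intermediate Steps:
t = 72 (t = (-20 + (7 + 1))*((-13 - 2) + 9) = (-20 + 8)*(-15 + 9) = -12*(-6) = 72)
-456*t = -456*72 = -32832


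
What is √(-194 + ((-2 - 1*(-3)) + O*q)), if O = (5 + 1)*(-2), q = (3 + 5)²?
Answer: 31*I ≈ 31.0*I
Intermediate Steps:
q = 64 (q = 8² = 64)
O = -12 (O = 6*(-2) = -12)
√(-194 + ((-2 - 1*(-3)) + O*q)) = √(-194 + ((-2 - 1*(-3)) - 12*64)) = √(-194 + ((-2 + 3) - 768)) = √(-194 + (1 - 768)) = √(-194 - 767) = √(-961) = 31*I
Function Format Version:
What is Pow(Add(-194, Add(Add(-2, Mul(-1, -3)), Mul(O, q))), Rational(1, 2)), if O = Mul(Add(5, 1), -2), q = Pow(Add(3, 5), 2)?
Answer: Mul(31, I) ≈ Mul(31.000, I)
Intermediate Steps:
q = 64 (q = Pow(8, 2) = 64)
O = -12 (O = Mul(6, -2) = -12)
Pow(Add(-194, Add(Add(-2, Mul(-1, -3)), Mul(O, q))), Rational(1, 2)) = Pow(Add(-194, Add(Add(-2, Mul(-1, -3)), Mul(-12, 64))), Rational(1, 2)) = Pow(Add(-194, Add(Add(-2, 3), -768)), Rational(1, 2)) = Pow(Add(-194, Add(1, -768)), Rational(1, 2)) = Pow(Add(-194, -767), Rational(1, 2)) = Pow(-961, Rational(1, 2)) = Mul(31, I)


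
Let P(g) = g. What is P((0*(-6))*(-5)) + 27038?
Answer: 27038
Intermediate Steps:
P((0*(-6))*(-5)) + 27038 = (0*(-6))*(-5) + 27038 = 0*(-5) + 27038 = 0 + 27038 = 27038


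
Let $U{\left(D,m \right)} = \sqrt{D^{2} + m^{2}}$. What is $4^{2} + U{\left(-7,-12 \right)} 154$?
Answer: $16 + 154 \sqrt{193} \approx 2155.4$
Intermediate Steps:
$4^{2} + U{\left(-7,-12 \right)} 154 = 4^{2} + \sqrt{\left(-7\right)^{2} + \left(-12\right)^{2}} \cdot 154 = 16 + \sqrt{49 + 144} \cdot 154 = 16 + \sqrt{193} \cdot 154 = 16 + 154 \sqrt{193}$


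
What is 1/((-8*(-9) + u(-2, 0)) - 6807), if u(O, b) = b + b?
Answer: -1/6735 ≈ -0.00014848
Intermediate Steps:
u(O, b) = 2*b
1/((-8*(-9) + u(-2, 0)) - 6807) = 1/((-8*(-9) + 2*0) - 6807) = 1/((72 + 0) - 6807) = 1/(72 - 6807) = 1/(-6735) = -1/6735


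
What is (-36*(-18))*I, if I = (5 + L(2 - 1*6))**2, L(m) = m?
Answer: 648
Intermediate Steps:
I = 1 (I = (5 + (2 - 1*6))**2 = (5 + (2 - 6))**2 = (5 - 4)**2 = 1**2 = 1)
(-36*(-18))*I = -36*(-18)*1 = 648*1 = 648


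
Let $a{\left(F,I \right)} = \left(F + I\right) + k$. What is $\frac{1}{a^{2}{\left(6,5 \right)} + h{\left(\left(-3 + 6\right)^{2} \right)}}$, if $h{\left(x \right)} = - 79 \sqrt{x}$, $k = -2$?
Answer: $- \frac{1}{156} \approx -0.0064103$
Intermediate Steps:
$a{\left(F,I \right)} = -2 + F + I$ ($a{\left(F,I \right)} = \left(F + I\right) - 2 = -2 + F + I$)
$\frac{1}{a^{2}{\left(6,5 \right)} + h{\left(\left(-3 + 6\right)^{2} \right)}} = \frac{1}{\left(-2 + 6 + 5\right)^{2} - 79 \sqrt{\left(-3 + 6\right)^{2}}} = \frac{1}{9^{2} - 79 \sqrt{3^{2}}} = \frac{1}{81 - 79 \sqrt{9}} = \frac{1}{81 - 237} = \frac{1}{-156} = - \frac{1}{156}$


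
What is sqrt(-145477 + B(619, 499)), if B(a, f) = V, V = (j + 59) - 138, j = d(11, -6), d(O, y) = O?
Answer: I*sqrt(145545) ≈ 381.5*I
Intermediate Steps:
j = 11
V = -68 (V = (11 + 59) - 138 = 70 - 138 = -68)
B(a, f) = -68
sqrt(-145477 + B(619, 499)) = sqrt(-145477 - 68) = sqrt(-145545) = I*sqrt(145545)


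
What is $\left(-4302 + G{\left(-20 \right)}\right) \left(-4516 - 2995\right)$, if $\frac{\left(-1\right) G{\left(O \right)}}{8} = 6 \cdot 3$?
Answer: $33393906$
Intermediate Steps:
$G{\left(O \right)} = -144$ ($G{\left(O \right)} = - 8 \cdot 6 \cdot 3 = \left(-8\right) 18 = -144$)
$\left(-4302 + G{\left(-20 \right)}\right) \left(-4516 - 2995\right) = \left(-4302 - 144\right) \left(-4516 - 2995\right) = \left(-4446\right) \left(-7511\right) = 33393906$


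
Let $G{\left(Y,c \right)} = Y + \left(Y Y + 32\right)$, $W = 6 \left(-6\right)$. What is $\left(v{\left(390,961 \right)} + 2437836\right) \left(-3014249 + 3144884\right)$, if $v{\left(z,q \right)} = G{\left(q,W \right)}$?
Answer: $439240592250$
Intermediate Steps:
$W = -36$
$G{\left(Y,c \right)} = 32 + Y + Y^{2}$ ($G{\left(Y,c \right)} = Y + \left(Y^{2} + 32\right) = Y + \left(32 + Y^{2}\right) = 32 + Y + Y^{2}$)
$v{\left(z,q \right)} = 32 + q + q^{2}$
$\left(v{\left(390,961 \right)} + 2437836\right) \left(-3014249 + 3144884\right) = \left(\left(32 + 961 + 961^{2}\right) + 2437836\right) \left(-3014249 + 3144884\right) = \left(\left(32 + 961 + 923521\right) + 2437836\right) 130635 = \left(924514 + 2437836\right) 130635 = 3362350 \cdot 130635 = 439240592250$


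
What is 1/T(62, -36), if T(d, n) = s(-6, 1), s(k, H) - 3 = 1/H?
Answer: ¼ ≈ 0.25000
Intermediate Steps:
s(k, H) = 3 + 1/H
T(d, n) = 4 (T(d, n) = 3 + 1/1 = 3 + 1 = 4)
1/T(62, -36) = 1/4 = ¼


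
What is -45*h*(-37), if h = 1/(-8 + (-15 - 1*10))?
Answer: -555/11 ≈ -50.455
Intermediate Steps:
h = -1/33 (h = 1/(-8 + (-15 - 10)) = 1/(-8 - 25) = 1/(-33) = -1/33 ≈ -0.030303)
-45*h*(-37) = -45*(-1/33)*(-37) = (15/11)*(-37) = -555/11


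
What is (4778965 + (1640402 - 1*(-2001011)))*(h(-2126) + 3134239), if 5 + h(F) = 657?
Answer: 26396967208798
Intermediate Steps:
h(F) = 652 (h(F) = -5 + 657 = 652)
(4778965 + (1640402 - 1*(-2001011)))*(h(-2126) + 3134239) = (4778965 + (1640402 - 1*(-2001011)))*(652 + 3134239) = (4778965 + (1640402 + 2001011))*3134891 = (4778965 + 3641413)*3134891 = 8420378*3134891 = 26396967208798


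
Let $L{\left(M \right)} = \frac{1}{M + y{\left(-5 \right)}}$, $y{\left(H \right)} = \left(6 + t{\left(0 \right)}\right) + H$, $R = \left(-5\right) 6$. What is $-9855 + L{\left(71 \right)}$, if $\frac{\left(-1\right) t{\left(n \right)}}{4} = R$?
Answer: $- \frac{1892159}{192} \approx -9855.0$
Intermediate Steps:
$R = -30$
$t{\left(n \right)} = 120$ ($t{\left(n \right)} = \left(-4\right) \left(-30\right) = 120$)
$y{\left(H \right)} = 126 + H$ ($y{\left(H \right)} = \left(6 + 120\right) + H = 126 + H$)
$L{\left(M \right)} = \frac{1}{121 + M}$ ($L{\left(M \right)} = \frac{1}{M + \left(126 - 5\right)} = \frac{1}{M + 121} = \frac{1}{121 + M}$)
$-9855 + L{\left(71 \right)} = -9855 + \frac{1}{121 + 71} = -9855 + \frac{1}{192} = - \frac{1892159}{192}$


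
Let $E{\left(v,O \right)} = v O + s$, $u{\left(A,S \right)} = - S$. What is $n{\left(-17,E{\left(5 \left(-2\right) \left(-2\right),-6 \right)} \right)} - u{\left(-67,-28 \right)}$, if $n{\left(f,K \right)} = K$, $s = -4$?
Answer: $-152$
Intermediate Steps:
$E{\left(v,O \right)} = -4 + O v$ ($E{\left(v,O \right)} = v O - 4 = O v - 4 = -4 + O v$)
$n{\left(-17,E{\left(5 \left(-2\right) \left(-2\right),-6 \right)} \right)} - u{\left(-67,-28 \right)} = \left(-4 - 6 \cdot 5 \left(-2\right) \left(-2\right)\right) - \left(-1\right) \left(-28\right) = \left(-4 - 6 \left(\left(-10\right) \left(-2\right)\right)\right) - 28 = \left(-4 - 120\right) - 28 = -124 - 28 = -152$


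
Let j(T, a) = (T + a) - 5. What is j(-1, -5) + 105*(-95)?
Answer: -9986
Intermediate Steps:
j(T, a) = -5 + T + a
j(-1, -5) + 105*(-95) = (-5 - 1 - 5) + 105*(-95) = -11 - 9975 = -9986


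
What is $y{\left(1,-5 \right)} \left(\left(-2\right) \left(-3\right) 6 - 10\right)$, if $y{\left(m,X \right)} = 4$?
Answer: $104$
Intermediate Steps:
$y{\left(1,-5 \right)} \left(\left(-2\right) \left(-3\right) 6 - 10\right) = 4 \left(\left(-2\right) \left(-3\right) 6 - 10\right) = 4 \left(6 \cdot 6 - 10\right) = 4 \left(36 - 10\right) = 4 \cdot 26 = 104$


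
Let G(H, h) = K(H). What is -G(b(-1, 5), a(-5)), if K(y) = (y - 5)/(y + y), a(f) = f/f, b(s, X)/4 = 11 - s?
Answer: -43/96 ≈ -0.44792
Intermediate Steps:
b(s, X) = 44 - 4*s (b(s, X) = 4*(11 - s) = 44 - 4*s)
a(f) = 1
K(y) = (-5 + y)/(2*y) (K(y) = (-5 + y)/((2*y)) = (-5 + y)*(1/(2*y)) = (-5 + y)/(2*y))
G(H, h) = (-5 + H)/(2*H)
-G(b(-1, 5), a(-5)) = -(-5 + (44 - 4*(-1)))/(2*(44 - 4*(-1))) = -(-5 + (44 + 4))/(2*(44 + 4)) = -(-5 + 48)/(2*48) = -43/(2*48) = -1*43/96 = -43/96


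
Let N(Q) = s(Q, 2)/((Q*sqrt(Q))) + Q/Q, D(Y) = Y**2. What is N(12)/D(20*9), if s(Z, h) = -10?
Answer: 1/32400 - sqrt(3)/233280 ≈ 2.3439e-5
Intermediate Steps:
N(Q) = 1 - 10/Q**(3/2) (N(Q) = -10/Q**(3/2) + Q/Q = -10/Q**(3/2) + 1 = 1 - 10/Q**(3/2))
N(12)/D(20*9) = (1 - 5*sqrt(3)/36)/((20*9)**2) = (1 - 5*sqrt(3)/36)/(180**2) = (1 - 5*sqrt(3)/36)/32400 = (1 - 5*sqrt(3)/36)*(1/32400) = 1/32400 - sqrt(3)/233280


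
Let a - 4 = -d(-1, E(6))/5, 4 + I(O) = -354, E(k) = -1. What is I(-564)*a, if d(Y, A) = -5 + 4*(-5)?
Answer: -3222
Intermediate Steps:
d(Y, A) = -25 (d(Y, A) = -5 - 20 = -25)
I(O) = -358 (I(O) = -4 - 354 = -358)
a = 9 (a = 4 - (-25)/5 = 4 - 1*(-5) = 4 + 5 = 9)
I(-564)*a = -358*9 = -3222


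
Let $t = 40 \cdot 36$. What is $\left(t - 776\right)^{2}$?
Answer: $440896$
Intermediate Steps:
$t = 1440$
$\left(t - 776\right)^{2} = \left(1440 - 776\right)^{2} = 664^{2} = 440896$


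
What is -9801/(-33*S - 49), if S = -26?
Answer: -9801/809 ≈ -12.115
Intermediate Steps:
-9801/(-33*S - 49) = -9801/(-33*(-26) - 49) = -9801/(858 - 49) = -9801/809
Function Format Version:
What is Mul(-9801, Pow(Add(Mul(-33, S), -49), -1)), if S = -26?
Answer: Rational(-9801, 809) ≈ -12.115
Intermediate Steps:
Mul(-9801, Pow(Add(Mul(-33, S), -49), -1)) = Mul(-9801, Pow(Add(Mul(-33, -26), -49), -1)) = Mul(-9801, Pow(Add(858, -49), -1)) = Mul(-9801, Pow(809, -1)) = Mul(-9801, Rational(1, 809)) = Rational(-9801, 809)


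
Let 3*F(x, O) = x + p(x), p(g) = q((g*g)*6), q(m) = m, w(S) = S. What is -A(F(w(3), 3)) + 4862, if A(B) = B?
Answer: 4843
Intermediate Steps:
p(g) = 6*g² (p(g) = (g*g)*6 = g²*6 = 6*g²)
F(x, O) = 2*x² + x/3 (F(x, O) = (x + 6*x²)/3 = 2*x² + x/3)
-A(F(w(3), 3)) + 4862 = -3*(1 + 6*3)/3 + 4862 = -3*(1 + 18)/3 + 4862 = -3*19/3 + 4862 = -1*19 + 4862 = -19 + 4862 = 4843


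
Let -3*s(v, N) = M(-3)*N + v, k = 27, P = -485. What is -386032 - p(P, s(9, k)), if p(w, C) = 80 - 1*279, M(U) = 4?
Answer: -385833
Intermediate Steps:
s(v, N) = -4*N/3 - v/3 (s(v, N) = -(4*N + v)/3 = -(v + 4*N)/3 = -4*N/3 - v/3)
p(w, C) = -199 (p(w, C) = 80 - 279 = -199)
-386032 - p(P, s(9, k)) = -386032 - 1*(-199) = -386032 + 199 = -385833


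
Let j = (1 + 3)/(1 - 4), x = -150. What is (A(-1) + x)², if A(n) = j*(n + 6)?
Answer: 220900/9 ≈ 24544.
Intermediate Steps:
j = -4/3 (j = 4/(-3) = 4*(-⅓) = -4/3 ≈ -1.3333)
A(n) = -8 - 4*n/3 (A(n) = -4*(n + 6)/3 = -4*(6 + n)/3 = -8 - 4*n/3)
(A(-1) + x)² = ((-8 - 4/3*(-1)) - 150)² = ((-8 + 4/3) - 150)² = (-20/3 - 150)² = (-470/3)² = 220900/9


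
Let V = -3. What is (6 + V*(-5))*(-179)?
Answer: -3759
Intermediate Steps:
(6 + V*(-5))*(-179) = (6 - 3*(-5))*(-179) = (6 + 15)*(-179) = 21*(-179) = -3759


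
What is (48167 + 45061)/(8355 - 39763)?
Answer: -23307/7852 ≈ -2.9683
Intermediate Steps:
(48167 + 45061)/(8355 - 39763) = 93228/(-31408) = 93228*(-1/31408) = -23307/7852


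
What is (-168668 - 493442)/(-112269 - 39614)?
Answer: 662110/151883 ≈ 4.3593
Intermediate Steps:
(-168668 - 493442)/(-112269 - 39614) = -662110/(-151883) = -662110*(-1/151883) = 662110/151883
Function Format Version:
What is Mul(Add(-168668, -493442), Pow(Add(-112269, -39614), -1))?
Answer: Rational(662110, 151883) ≈ 4.3593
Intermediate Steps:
Mul(Add(-168668, -493442), Pow(Add(-112269, -39614), -1)) = Mul(-662110, Pow(-151883, -1)) = Mul(-662110, Rational(-1, 151883)) = Rational(662110, 151883)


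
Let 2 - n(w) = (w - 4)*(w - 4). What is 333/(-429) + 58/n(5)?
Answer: 8183/143 ≈ 57.224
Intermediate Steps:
n(w) = 2 - (-4 + w)² (n(w) = 2 - (w - 4)*(w - 4) = 2 - (-4 + w)*(-4 + w) = 2 - (-4 + w)²)
333/(-429) + 58/n(5) = 333/(-429) + 58/(2 - (-4 + 5)²) = 333*(-1/429) + 58/(2 - 1*1²) = -111/143 + 58/(2 - 1*1) = -111/143 + 58/(2 - 1) = -111/143 + 58/1 = -111/143 + 58*1 = -111/143 + 58 = 8183/143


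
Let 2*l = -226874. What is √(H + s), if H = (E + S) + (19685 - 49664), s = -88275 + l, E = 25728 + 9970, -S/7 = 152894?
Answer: I*√1266251 ≈ 1125.3*I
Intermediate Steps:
S = -1070258 (S = -7*152894 = -1070258)
l = -113437 (l = (½)*(-226874) = -113437)
E = 35698
s = -201712 (s = -88275 - 113437 = -201712)
H = -1064539 (H = (35698 - 1070258) + (19685 - 49664) = -1034560 - 29979 = -1064539)
√(H + s) = √(-1064539 - 201712) = √(-1266251) = I*√1266251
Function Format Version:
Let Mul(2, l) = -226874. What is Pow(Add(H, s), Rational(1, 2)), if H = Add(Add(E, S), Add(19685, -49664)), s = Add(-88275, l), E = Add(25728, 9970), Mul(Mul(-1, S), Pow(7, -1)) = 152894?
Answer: Mul(I, Pow(1266251, Rational(1, 2))) ≈ Mul(1125.3, I)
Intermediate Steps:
S = -1070258 (S = Mul(-7, 152894) = -1070258)
l = -113437 (l = Mul(Rational(1, 2), -226874) = -113437)
E = 35698
s = -201712 (s = Add(-88275, -113437) = -201712)
H = -1064539 (H = Add(Add(35698, -1070258), Add(19685, -49664)) = Add(-1034560, -29979) = -1064539)
Pow(Add(H, s), Rational(1, 2)) = Pow(Add(-1064539, -201712), Rational(1, 2)) = Pow(-1266251, Rational(1, 2)) = Mul(I, Pow(1266251, Rational(1, 2)))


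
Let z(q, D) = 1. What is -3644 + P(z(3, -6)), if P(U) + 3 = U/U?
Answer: -3646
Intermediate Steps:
P(U) = -2 (P(U) = -3 + U/U = -3 + 1 = -2)
-3644 + P(z(3, -6)) = -3644 - 2 = -3646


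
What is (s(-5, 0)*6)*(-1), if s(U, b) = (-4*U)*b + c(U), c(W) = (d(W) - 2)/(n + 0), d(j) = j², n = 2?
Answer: -69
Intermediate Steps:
c(W) = -1 + W²/2 (c(W) = (W² - 2)/(2 + 0) = (-2 + W²)/2 = (-2 + W²)*(½) = -1 + W²/2)
s(U, b) = -1 + U²/2 - 4*U*b (s(U, b) = (-4*U)*b + (-1 + U²/2) = -4*U*b + (-1 + U²/2) = -1 + U²/2 - 4*U*b)
(s(-5, 0)*6)*(-1) = ((-1 + (½)*(-5)² - 4*(-5)*0)*6)*(-1) = ((-1 + (½)*25 + 0)*6)*(-1) = ((-1 + 25/2 + 0)*6)*(-1) = ((23/2)*6)*(-1) = 69*(-1) = -69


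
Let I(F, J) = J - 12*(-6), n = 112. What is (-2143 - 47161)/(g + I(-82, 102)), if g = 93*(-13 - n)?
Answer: 49304/11451 ≈ 4.3056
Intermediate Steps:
I(F, J) = 72 + J (I(F, J) = J - 1*(-72) = J + 72 = 72 + J)
g = -11625 (g = 93*(-13 - 1*112) = 93*(-13 - 112) = 93*(-125) = -11625)
(-2143 - 47161)/(g + I(-82, 102)) = (-2143 - 47161)/(-11625 + (72 + 102)) = -49304/(-11625 + 174) = -49304/(-11451) = -49304*(-1/11451) = 49304/11451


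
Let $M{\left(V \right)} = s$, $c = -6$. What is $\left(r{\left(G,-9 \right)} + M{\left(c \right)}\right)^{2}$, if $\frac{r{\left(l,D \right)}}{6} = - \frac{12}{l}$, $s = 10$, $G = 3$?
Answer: $196$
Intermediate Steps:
$r{\left(l,D \right)} = - \frac{72}{l}$ ($r{\left(l,D \right)} = 6 \left(- \frac{12}{l}\right) = - \frac{72}{l}$)
$M{\left(V \right)} = 10$
$\left(r{\left(G,-9 \right)} + M{\left(c \right)}\right)^{2} = \left(- \frac{72}{3} + 10\right)^{2} = \left(\left(-72\right) \frac{1}{3} + 10\right)^{2} = \left(-24 + 10\right)^{2} = \left(-14\right)^{2} = 196$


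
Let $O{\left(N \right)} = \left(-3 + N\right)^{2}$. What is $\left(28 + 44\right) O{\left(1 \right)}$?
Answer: $288$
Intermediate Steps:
$\left(28 + 44\right) O{\left(1 \right)} = \left(28 + 44\right) \left(-3 + 1\right)^{2} = 72 \left(-2\right)^{2} = 72 \cdot 4 = 288$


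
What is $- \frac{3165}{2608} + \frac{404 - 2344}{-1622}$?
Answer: $- \frac{37055}{2115088} \approx -0.017519$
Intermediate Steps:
$- \frac{3165}{2608} + \frac{404 - 2344}{-1622} = \left(-3165\right) \frac{1}{2608} - - \frac{970}{811} = - \frac{3165}{2608} + \frac{970}{811} = - \frac{37055}{2115088}$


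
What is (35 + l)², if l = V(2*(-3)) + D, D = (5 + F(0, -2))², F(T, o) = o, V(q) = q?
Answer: 1444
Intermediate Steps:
D = 9 (D = (5 - 2)² = 3² = 9)
l = 3 (l = 2*(-3) + 9 = -6 + 9 = 3)
(35 + l)² = (35 + 3)² = 38² = 1444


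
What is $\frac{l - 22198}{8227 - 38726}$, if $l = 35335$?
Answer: $- \frac{13137}{30499} \approx -0.43074$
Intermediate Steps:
$\frac{l - 22198}{8227 - 38726} = \frac{35335 - 22198}{8227 - 38726} = \frac{13137}{-30499} = 13137 \left(- \frac{1}{30499}\right) = - \frac{13137}{30499}$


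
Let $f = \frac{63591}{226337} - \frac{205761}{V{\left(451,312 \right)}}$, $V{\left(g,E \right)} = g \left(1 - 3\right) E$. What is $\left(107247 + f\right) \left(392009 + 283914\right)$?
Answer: $\frac{1539153406140325444657}{21232221296} \approx 7.2491 \cdot 10^{10}$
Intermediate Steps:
$V{\left(g,E \right)} = - 2 E g$ ($V{\left(g,E \right)} = g \left(-2\right) E = - 2 g E = - 2 E g$)
$f = \frac{21489120347}{21232221296}$ ($f = \frac{63591}{226337} - \frac{205761}{\left(-2\right) 312 \cdot 451} = 63591 \cdot \frac{1}{226337} - \frac{205761}{-281424} = \frac{63591}{226337} - - \frac{68587}{93808} = \frac{63591}{226337} + \frac{68587}{93808} = \frac{21489120347}{21232221296} \approx 1.0121$)
$\left(107247 + f\right) \left(392009 + 283914\right) = \left(107247 + \frac{21489120347}{21232221296}\right) \left(392009 + 283914\right) = \frac{2277113526452459}{21232221296} \cdot 675923 = \frac{1539153406140325444657}{21232221296}$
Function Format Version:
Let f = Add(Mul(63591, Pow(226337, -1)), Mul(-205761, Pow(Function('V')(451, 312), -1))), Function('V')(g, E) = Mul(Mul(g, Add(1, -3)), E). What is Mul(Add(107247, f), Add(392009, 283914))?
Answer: Rational(1539153406140325444657, 21232221296) ≈ 7.2491e+10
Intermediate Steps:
Function('V')(g, E) = Mul(-2, E, g) (Function('V')(g, E) = Mul(Mul(g, -2), E) = Mul(Mul(-2, g), E) = Mul(-2, E, g))
f = Rational(21489120347, 21232221296) (f = Add(Mul(63591, Pow(226337, -1)), Mul(-205761, Pow(Mul(-2, 312, 451), -1))) = Add(Mul(63591, Rational(1, 226337)), Mul(-205761, Pow(-281424, -1))) = Add(Rational(63591, 226337), Mul(-205761, Rational(-1, 281424))) = Add(Rational(63591, 226337), Rational(68587, 93808)) = Rational(21489120347, 21232221296) ≈ 1.0121)
Mul(Add(107247, f), Add(392009, 283914)) = Mul(Add(107247, Rational(21489120347, 21232221296)), Add(392009, 283914)) = Mul(Rational(2277113526452459, 21232221296), 675923) = Rational(1539153406140325444657, 21232221296)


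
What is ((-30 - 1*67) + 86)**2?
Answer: 121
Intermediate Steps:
((-30 - 1*67) + 86)**2 = ((-30 - 67) + 86)**2 = (-97 + 86)**2 = (-11)**2 = 121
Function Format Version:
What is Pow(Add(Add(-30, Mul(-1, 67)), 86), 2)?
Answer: 121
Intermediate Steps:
Pow(Add(Add(-30, Mul(-1, 67)), 86), 2) = Pow(Add(Add(-30, -67), 86), 2) = Pow(Add(-97, 86), 2) = Pow(-11, 2) = 121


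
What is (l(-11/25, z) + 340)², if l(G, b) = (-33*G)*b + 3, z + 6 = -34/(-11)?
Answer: 56535361/625 ≈ 90457.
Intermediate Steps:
z = -32/11 (z = -6 - 34/(-11) = -6 - 34*(-1/11) = -6 + 34/11 = -32/11 ≈ -2.9091)
l(G, b) = 3 - 33*G*b (l(G, b) = -33*G*b + 3 = 3 - 33*G*b)
(l(-11/25, z) + 340)² = ((3 - 33*(-11/25)*(-32/11)) + 340)² = ((3 - 1056/25) + 340)² = (-981/25 + 340)² = (7519/25)² = 56535361/625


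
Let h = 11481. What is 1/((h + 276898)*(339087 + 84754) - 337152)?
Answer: 1/122226506587 ≈ 8.1815e-12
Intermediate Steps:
1/((h + 276898)*(339087 + 84754) - 337152) = 1/((11481 + 276898)*(339087 + 84754) - 337152) = 1/(288379*423841 - 337152) = 1/(122226843739 - 337152) = 1/122226506587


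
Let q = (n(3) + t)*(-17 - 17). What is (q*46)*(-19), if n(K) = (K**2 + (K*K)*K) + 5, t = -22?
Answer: 564604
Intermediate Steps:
n(K) = 5 + K**2 + K**3 (n(K) = (K**2 + K**2*K) + 5 = (K**2 + K**3) + 5 = 5 + K**2 + K**3)
q = -646 (q = ((5 + 3**2 + 3**3) - 22)*(-17 - 17) = ((5 + 9 + 27) - 22)*(-34) = (41 - 22)*(-34) = 19*(-34) = -646)
(q*46)*(-19) = -646*46*(-19) = -29716*(-19) = 564604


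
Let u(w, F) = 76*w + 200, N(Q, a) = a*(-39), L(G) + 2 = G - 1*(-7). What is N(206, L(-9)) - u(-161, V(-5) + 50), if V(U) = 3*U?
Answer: 12192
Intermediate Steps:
L(G) = 5 + G (L(G) = -2 + (G - 1*(-7)) = -2 + (G + 7) = -2 + (7 + G) = 5 + G)
N(Q, a) = -39*a
u(w, F) = 200 + 76*w
N(206, L(-9)) - u(-161, V(-5) + 50) = -39*(5 - 9) - (200 + 76*(-161)) = -39*(-4) - (200 - 12236) = 156 - 1*(-12036) = 156 + 12036 = 12192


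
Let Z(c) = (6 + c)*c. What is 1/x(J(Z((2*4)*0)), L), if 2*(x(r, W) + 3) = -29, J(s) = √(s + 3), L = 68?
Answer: -2/35 ≈ -0.057143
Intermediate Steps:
Z(c) = c*(6 + c)
J(s) = √(3 + s)
x(r, W) = -35/2 (x(r, W) = -3 + (½)*(-29) = -3 - 29/2 = -35/2)
1/x(J(Z((2*4)*0)), L) = 1/(-35/2) = -2/35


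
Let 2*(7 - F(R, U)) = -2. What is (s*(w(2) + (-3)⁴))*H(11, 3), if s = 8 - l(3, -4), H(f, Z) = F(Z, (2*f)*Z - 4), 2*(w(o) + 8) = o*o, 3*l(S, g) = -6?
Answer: 6000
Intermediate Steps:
l(S, g) = -2 (l(S, g) = (⅓)*(-6) = -2)
w(o) = -8 + o²/2 (w(o) = -8 + (o*o)/2 = -8 + o²/2)
F(R, U) = 8 (F(R, U) = 7 - ½*(-2) = 7 + 1 = 8)
H(f, Z) = 8
s = 10 (s = 8 - 1*(-2) = 8 + 2 = 10)
(s*(w(2) + (-3)⁴))*H(11, 3) = (10*((-8 + (½)*2²) + (-3)⁴))*8 = (10*((-8 + (½)*4) + 81))*8 = (10*((-8 + 2) + 81))*8 = (10*(-6 + 81))*8 = (10*75)*8 = 750*8 = 6000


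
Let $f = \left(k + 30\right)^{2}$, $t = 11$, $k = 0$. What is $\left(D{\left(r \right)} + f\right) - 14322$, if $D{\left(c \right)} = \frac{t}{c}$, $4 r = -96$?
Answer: $- \frac{322139}{24} \approx -13422.0$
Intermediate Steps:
$r = -24$ ($r = \frac{1}{4} \left(-96\right) = -24$)
$D{\left(c \right)} = \frac{11}{c}$
$f = 900$ ($f = \left(0 + 30\right)^{2} = 30^{2} = 900$)
$\left(D{\left(r \right)} + f\right) - 14322 = \left(\frac{11}{-24} + 900\right) - 14322 = \left(11 \left(- \frac{1}{24}\right) + 900\right) - 14322 = \left(- \frac{11}{24} + 900\right) - 14322 = \frac{21589}{24} - 14322 = - \frac{322139}{24}$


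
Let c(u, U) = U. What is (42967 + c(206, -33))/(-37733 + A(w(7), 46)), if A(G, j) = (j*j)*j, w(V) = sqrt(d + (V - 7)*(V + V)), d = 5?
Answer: 42934/59603 ≈ 0.72033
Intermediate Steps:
w(V) = sqrt(5 + 2*V*(-7 + V)) (w(V) = sqrt(5 + (V - 7)*(V + V)) = sqrt(5 + (-7 + V)*(2*V)) = sqrt(5 + 2*V*(-7 + V)))
A(G, j) = j**3 (A(G, j) = j**2*j = j**3)
(42967 + c(206, -33))/(-37733 + A(w(7), 46)) = (42967 - 33)/(-37733 + 46**3) = 42934/(-37733 + 97336) = 42934/59603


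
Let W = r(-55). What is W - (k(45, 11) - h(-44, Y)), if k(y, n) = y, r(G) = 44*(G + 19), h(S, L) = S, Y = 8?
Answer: -1673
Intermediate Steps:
r(G) = 836 + 44*G (r(G) = 44*(19 + G) = 836 + 44*G)
W = -1584 (W = 836 + 44*(-55) = 836 - 2420 = -1584)
W - (k(45, 11) - h(-44, Y)) = -1584 - (45 - 1*(-44)) = -1584 - (45 + 44) = -1584 - 1*89 = -1584 - 89 = -1673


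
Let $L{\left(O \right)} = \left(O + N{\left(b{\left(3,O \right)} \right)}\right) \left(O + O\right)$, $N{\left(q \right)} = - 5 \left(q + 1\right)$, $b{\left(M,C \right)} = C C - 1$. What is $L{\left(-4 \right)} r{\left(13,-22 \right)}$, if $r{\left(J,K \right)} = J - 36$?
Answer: $-15456$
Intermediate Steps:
$r{\left(J,K \right)} = -36 + J$ ($r{\left(J,K \right)} = J - 36 = -36 + J$)
$b{\left(M,C \right)} = -1 + C^{2}$ ($b{\left(M,C \right)} = C^{2} - 1 = -1 + C^{2}$)
$N{\left(q \right)} = -5 - 5 q$ ($N{\left(q \right)} = - 5 \left(1 + q\right) = -5 - 5 q$)
$L{\left(O \right)} = 2 O \left(O - 5 O^{2}\right)$ ($L{\left(O \right)} = \left(O - \left(5 + 5 \left(-1 + O^{2}\right)\right)\right) \left(O + O\right) = \left(O - 5 O^{2}\right) 2 O = 2 O \left(O - 5 O^{2}\right)$)
$L{\left(-4 \right)} r{\left(13,-22 \right)} = \left(-4\right)^{2} \left(2 - -40\right) \left(-36 + 13\right) = 16 \left(2 + 40\right) \left(-23\right) = 16 \cdot 42 \left(-23\right) = 672 \left(-23\right) = -15456$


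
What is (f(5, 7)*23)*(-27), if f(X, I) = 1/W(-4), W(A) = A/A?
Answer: -621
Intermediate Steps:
W(A) = 1
f(X, I) = 1 (f(X, I) = 1/1 = 1)
(f(5, 7)*23)*(-27) = (1*23)*(-27) = 23*(-27) = -621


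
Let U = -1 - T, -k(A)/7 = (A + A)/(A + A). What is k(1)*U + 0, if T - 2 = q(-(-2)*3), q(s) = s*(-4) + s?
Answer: -105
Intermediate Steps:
q(s) = -3*s (q(s) = -4*s + s = -3*s)
T = -16 (T = 2 - (-3)*(-2*3) = 2 - (-3)*(-6) = 2 - 3*6 = 2 - 18 = -16)
k(A) = -7 (k(A) = -7*(A + A)/(A + A) = -7*2*A/(2*A) = -7*2*A*1/(2*A) = -7*1 = -7)
U = 15 (U = -1 - 1*(-16) = -1 + 16 = 15)
k(1)*U + 0 = -7*15 + 0 = -105 + 0 = -105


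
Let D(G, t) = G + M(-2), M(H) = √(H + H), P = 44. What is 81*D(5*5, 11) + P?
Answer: 2069 + 162*I ≈ 2069.0 + 162.0*I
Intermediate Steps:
M(H) = √2*√H (M(H) = √(2*H) = √2*√H)
D(G, t) = G + 2*I (D(G, t) = G + √2*√(-2) = G + √2*(I*√2) = G + 2*I)
81*D(5*5, 11) + P = 81*(5*5 + 2*I) + 44 = 81*(25 + 2*I) + 44 = (2025 + 162*I) + 44 = 2069 + 162*I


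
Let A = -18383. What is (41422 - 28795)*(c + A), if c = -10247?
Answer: -361511010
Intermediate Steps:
(41422 - 28795)*(c + A) = (41422 - 28795)*(-10247 - 18383) = 12627*(-28630) = -361511010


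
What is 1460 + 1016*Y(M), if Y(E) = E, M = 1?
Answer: 2476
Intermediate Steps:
1460 + 1016*Y(M) = 1460 + 1016*1 = 1460 + 1016 = 2476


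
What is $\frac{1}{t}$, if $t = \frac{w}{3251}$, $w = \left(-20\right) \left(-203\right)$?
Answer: $\frac{3251}{4060} \approx 0.80074$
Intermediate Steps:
$w = 4060$
$t = \frac{4060}{3251} \approx 1.2488$
$\frac{1}{t} = \frac{1}{\frac{4060}{3251}} = \frac{3251}{4060}$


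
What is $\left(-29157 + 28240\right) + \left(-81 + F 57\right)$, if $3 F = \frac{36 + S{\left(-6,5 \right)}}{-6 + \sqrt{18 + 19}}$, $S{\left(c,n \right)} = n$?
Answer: $3676 + 779 \sqrt{37} \approx 8414.5$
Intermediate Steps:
$F = \frac{41}{3 \left(-6 + \sqrt{37}\right)}$ ($F = \frac{\left(36 + 5\right) \frac{1}{-6 + \sqrt{18 + 19}}}{3} = \frac{41 \frac{1}{-6 + \sqrt{37}}}{3} = \frac{41}{3 \left(-6 + \sqrt{37}\right)} \approx 165.13$)
$\left(-29157 + 28240\right) + \left(-81 + F 57\right) = \left(-29157 + 28240\right) - \left(81 - \left(82 + \frac{41 \sqrt{37}}{3}\right) 57\right) = -917 - \left(-4593 - 779 \sqrt{37}\right) = -917 + \left(4593 + 779 \sqrt{37}\right) = 3676 + 779 \sqrt{37}$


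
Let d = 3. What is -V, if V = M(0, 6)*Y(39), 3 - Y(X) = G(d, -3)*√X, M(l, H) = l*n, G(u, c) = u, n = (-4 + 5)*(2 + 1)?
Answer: 0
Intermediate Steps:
n = 3 (n = 1*3 = 3)
M(l, H) = 3*l (M(l, H) = l*3 = 3*l)
Y(X) = 3 - 3*√X
V = 0 (V = (3*0)*(3 - 3*√39) = 0*(3 - 3*√39) = 0)
-V = -1*0 = 0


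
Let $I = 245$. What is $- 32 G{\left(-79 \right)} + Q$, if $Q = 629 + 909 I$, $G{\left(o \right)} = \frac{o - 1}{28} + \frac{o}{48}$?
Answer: $\frac{4693040}{21} \approx 2.2348 \cdot 10^{5}$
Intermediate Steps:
$G{\left(o \right)} = - \frac{1}{28} + \frac{19 o}{336}$ ($G{\left(o \right)} = \left(-1 + o\right) \frac{1}{28} + o \frac{1}{48} = \left(- \frac{1}{28} + \frac{o}{28}\right) + \frac{o}{48} = - \frac{1}{28} + \frac{19 o}{336}$)
$Q = 223334$ ($Q = 629 + 909 \cdot 245 = 629 + 222705 = 223334$)
$- 32 G{\left(-79 \right)} + Q = - 32 \left(- \frac{1}{28} + \frac{19}{336} \left(-79\right)\right) + 223334 = - 32 \left(- \frac{1}{28} - \frac{1501}{336}\right) + 223334 = \left(-32\right) \left(- \frac{1513}{336}\right) + 223334 = \frac{3026}{21} + 223334 = \frac{4693040}{21}$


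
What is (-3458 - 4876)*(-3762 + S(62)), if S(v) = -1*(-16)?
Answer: 31219164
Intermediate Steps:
S(v) = 16
(-3458 - 4876)*(-3762 + S(62)) = (-3458 - 4876)*(-3762 + 16) = -8334*(-3746) = 31219164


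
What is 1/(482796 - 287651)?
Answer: 1/195145 ≈ 5.1244e-6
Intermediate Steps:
1/(482796 - 287651) = 1/195145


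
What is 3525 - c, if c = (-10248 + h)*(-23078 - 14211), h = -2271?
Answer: -466817466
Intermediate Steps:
c = 466820991 (c = (-10248 - 2271)*(-23078 - 14211) = -12519*(-37289) = 466820991)
3525 - c = 3525 - 1*466820991 = 3525 - 466820991 = -466817466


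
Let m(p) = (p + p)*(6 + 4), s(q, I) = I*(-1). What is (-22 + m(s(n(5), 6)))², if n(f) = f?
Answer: 20164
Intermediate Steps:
s(q, I) = -I
m(p) = 20*p (m(p) = (2*p)*10 = 20*p)
(-22 + m(s(n(5), 6)))² = (-22 + 20*(-1*6))² = (-22 + 20*(-6))² = (-22 - 120)² = (-142)² = 20164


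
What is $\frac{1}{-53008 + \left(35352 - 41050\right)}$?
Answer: $- \frac{1}{58706} \approx -1.7034 \cdot 10^{-5}$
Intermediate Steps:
$\frac{1}{-53008 + \left(35352 - 41050\right)} = \frac{1}{-53008 - 5698} = \frac{1}{-58706} = - \frac{1}{58706}$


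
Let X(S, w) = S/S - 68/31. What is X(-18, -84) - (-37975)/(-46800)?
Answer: -116353/58032 ≈ -2.0050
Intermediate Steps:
X(S, w) = -37/31 (X(S, w) = 1 - 68*1/31 = 1 - 68/31 = -37/31)
X(-18, -84) - (-37975)/(-46800) = -37/31 - (-37975)/(-46800) = -37/31 - (-37975)*(-1)/46800 = -37/31 - 1*1519/1872 = -37/31 - 1519/1872 = -116353/58032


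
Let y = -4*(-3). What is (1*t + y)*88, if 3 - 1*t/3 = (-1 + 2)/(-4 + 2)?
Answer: 1980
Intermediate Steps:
y = 12
t = 21/2 (t = 9 - 3*(-1 + 2)/(-4 + 2) = 9 - 3/(-2) = 9 - 3*(-1)/2 = 9 - 3*(-½) = 9 + 3/2 = 21/2 ≈ 10.500)
(1*t + y)*88 = (1*(21/2) + 12)*88 = (21/2 + 12)*88 = (45/2)*88 = 1980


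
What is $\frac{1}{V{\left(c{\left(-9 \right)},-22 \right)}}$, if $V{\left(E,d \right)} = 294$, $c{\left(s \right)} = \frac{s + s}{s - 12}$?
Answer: $\frac{1}{294} \approx 0.0034014$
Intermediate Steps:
$c{\left(s \right)} = \frac{2 s}{-12 + s}$
$\frac{1}{V{\left(c{\left(-9 \right)},-22 \right)}} = \frac{1}{294}$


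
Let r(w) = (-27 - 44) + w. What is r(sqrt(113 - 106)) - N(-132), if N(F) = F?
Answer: 61 + sqrt(7) ≈ 63.646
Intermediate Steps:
r(w) = -71 + w
r(sqrt(113 - 106)) - N(-132) = (-71 + sqrt(113 - 106)) - 1*(-132) = (-71 + sqrt(7)) + 132 = 61 + sqrt(7)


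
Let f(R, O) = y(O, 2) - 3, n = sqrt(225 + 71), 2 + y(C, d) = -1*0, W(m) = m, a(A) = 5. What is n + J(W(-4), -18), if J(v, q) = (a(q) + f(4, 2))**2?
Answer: 2*sqrt(74) ≈ 17.205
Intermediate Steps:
y(C, d) = -2 (y(C, d) = -2 - 1*0 = -2 + 0 = -2)
n = 2*sqrt(74) (n = sqrt(296) = 2*sqrt(74) ≈ 17.205)
f(R, O) = -5 (f(R, O) = -2 - 3 = -5)
J(v, q) = 0 (J(v, q) = (5 - 5)**2 = 0**2 = 0)
n + J(W(-4), -18) = 2*sqrt(74) + 0 = 2*sqrt(74)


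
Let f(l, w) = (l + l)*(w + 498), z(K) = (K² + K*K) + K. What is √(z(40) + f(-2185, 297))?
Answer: I*√3470910 ≈ 1863.0*I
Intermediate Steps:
z(K) = K + 2*K² (z(K) = (K² + K²) + K = 2*K² + K = K + 2*K²)
f(l, w) = 2*l*(498 + w) (f(l, w) = (2*l)*(498 + w) = 2*l*(498 + w))
√(z(40) + f(-2185, 297)) = √(40*(1 + 2*40) + 2*(-2185)*(498 + 297)) = √(40*(1 + 80) + 2*(-2185)*795) = √(40*81 - 3474150) = √(3240 - 3474150) = √(-3470910) = I*√3470910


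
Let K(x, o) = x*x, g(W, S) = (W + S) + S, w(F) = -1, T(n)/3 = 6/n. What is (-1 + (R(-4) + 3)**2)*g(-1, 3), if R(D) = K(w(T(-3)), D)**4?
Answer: 75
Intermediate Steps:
T(n) = 18/n (T(n) = 3*(6/n) = 18/n)
g(W, S) = W + 2*S (g(W, S) = (S + W) + S = W + 2*S)
K(x, o) = x**2
R(D) = 1 (R(D) = ((-1)**2)**4 = 1**4 = 1)
(-1 + (R(-4) + 3)**2)*g(-1, 3) = (-1 + (1 + 3)**2)*(-1 + 2*3) = (-1 + 4**2)*(-1 + 6) = (-1 + 16)*5 = 15*5 = 75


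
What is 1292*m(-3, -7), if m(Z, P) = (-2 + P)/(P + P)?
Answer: 5814/7 ≈ 830.57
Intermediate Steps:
m(Z, P) = (-2 + P)/(2*P) (m(Z, P) = (-2 + P)/((2*P)) = (-2 + P)*(1/(2*P)) = (-2 + P)/(2*P))
1292*m(-3, -7) = 1292*((½)*(-2 - 7)/(-7)) = 1292*((½)*(-⅐)*(-9)) = 1292*(9/14) = 5814/7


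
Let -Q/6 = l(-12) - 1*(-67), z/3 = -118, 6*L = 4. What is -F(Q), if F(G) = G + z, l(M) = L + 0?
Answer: 760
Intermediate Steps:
L = ⅔ (L = (⅙)*4 = ⅔ ≈ 0.66667)
l(M) = ⅔ (l(M) = ⅔ + 0 = ⅔)
z = -354 (z = 3*(-118) = -354)
Q = -406 (Q = -6*(⅔ - 1*(-67)) = -6*(⅔ + 67) = -6*203/3 = -406)
F(G) = -354 + G (F(G) = G - 354 = -354 + G)
-F(Q) = -(-354 - 406) = -1*(-760) = 760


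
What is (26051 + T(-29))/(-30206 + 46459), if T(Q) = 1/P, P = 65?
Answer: 1693316/1056445 ≈ 1.6028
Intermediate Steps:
T(Q) = 1/65
(26051 + T(-29))/(-30206 + 46459) = (26051 + 1/65)/(-30206 + 46459) = (1693316/65)/16253 = (1693316/65)*(1/16253) = 1693316/1056445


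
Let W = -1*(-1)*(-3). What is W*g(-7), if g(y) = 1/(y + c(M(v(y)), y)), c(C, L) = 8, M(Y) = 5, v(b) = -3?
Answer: -3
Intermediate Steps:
W = -3 (W = 1*(-3) = -3)
g(y) = 1/(8 + y) (g(y) = 1/(y + 8) = 1/(8 + y))
W*g(-7) = -3/(8 - 7) = -3/1 = -3*1 = -3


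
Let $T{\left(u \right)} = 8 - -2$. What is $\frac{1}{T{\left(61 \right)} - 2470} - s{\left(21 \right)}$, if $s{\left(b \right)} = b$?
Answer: $- \frac{51661}{2460} \approx -21.0$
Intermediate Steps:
$T{\left(u \right)} = 10$ ($T{\left(u \right)} = 8 + 2 = 10$)
$\frac{1}{T{\left(61 \right)} - 2470} - s{\left(21 \right)} = \frac{1}{10 - 2470} - 21 = \frac{1}{-2460} - 21 = - \frac{1}{2460} - 21 = - \frac{51661}{2460}$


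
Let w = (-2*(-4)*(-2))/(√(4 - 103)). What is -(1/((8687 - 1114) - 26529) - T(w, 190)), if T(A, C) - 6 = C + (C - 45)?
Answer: 6463997/18956 ≈ 341.00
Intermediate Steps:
w = 16*I*√11/33 (w = (8*(-2))/(√(-99)) = -16*(-I*√11/33) = -(-16)*I*√11/33 = 16*I*√11/33 ≈ 1.6081*I)
T(A, C) = -39 + 2*C (T(A, C) = 6 + (C + (C - 45)) = 6 + (C + (-45 + C)) = 6 + (-45 + 2*C) = -39 + 2*C)
-(1/((8687 - 1114) - 26529) - T(w, 190)) = -(1/((8687 - 1114) - 26529) - (-39 + 2*190)) = -(1/(7573 - 26529) - (-39 + 380)) = -(1/(-18956) - 1*341) = -(-1/18956 - 341) = -1*(-6463997/18956) = 6463997/18956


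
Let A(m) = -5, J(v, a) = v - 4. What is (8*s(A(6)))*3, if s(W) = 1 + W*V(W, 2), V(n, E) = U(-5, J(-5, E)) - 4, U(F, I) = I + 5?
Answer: 984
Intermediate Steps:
J(v, a) = -4 + v
U(F, I) = 5 + I
V(n, E) = -8 (V(n, E) = (5 + (-4 - 5)) - 4 = (5 - 9) - 4 = -4 - 4 = -8)
s(W) = 1 - 8*W (s(W) = 1 + W*(-8) = 1 - 8*W)
(8*s(A(6)))*3 = (8*(1 - 8*(-5)))*3 = (8*(1 + 40))*3 = (8*41)*3 = 328*3 = 984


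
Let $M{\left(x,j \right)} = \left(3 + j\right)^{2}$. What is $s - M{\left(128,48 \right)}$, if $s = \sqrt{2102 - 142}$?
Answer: $-2601 + 14 \sqrt{10} \approx -2556.7$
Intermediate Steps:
$s = 14 \sqrt{10}$ ($s = \sqrt{1960} = 14 \sqrt{10} \approx 44.272$)
$s - M{\left(128,48 \right)} = 14 \sqrt{10} - \left(3 + 48\right)^{2} = 14 \sqrt{10} - 51^{2} = 14 \sqrt{10} - 2601 = -2601 + 14 \sqrt{10}$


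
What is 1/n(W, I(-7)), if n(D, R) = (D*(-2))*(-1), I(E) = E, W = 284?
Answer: 1/568 ≈ 0.0017606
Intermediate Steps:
n(D, R) = 2*D (n(D, R) = -2*D*(-1) = 2*D)
1/n(W, I(-7)) = 1/(2*284) = 1/568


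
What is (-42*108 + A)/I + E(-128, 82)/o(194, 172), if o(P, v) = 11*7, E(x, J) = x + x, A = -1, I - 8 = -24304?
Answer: -5870427/1870792 ≈ -3.1379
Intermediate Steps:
I = -24296 (I = 8 - 24304 = -24296)
E(x, J) = 2*x
o(P, v) = 77
(-42*108 + A)/I + E(-128, 82)/o(194, 172) = (-42*108 - 1)/(-24296) + (2*(-128))/77 = (-4536 - 1)*(-1/24296) - 256*1/77 = -4537*(-1/24296) - 256/77 = 4537/24296 - 256/77 = -5870427/1870792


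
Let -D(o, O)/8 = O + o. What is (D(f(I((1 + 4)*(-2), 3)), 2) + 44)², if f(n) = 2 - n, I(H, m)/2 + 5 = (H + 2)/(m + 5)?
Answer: 7056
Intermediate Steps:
I(H, m) = -10 + 2*(2 + H)/(5 + m) (I(H, m) = -10 + 2*((H + 2)/(m + 5)) = -10 + 2*((2 + H)/(5 + m)) = -10 + 2*(2 + H)/(5 + m))
D(o, O) = -8*O - 8*o (D(o, O) = -8*(O + o) = -8*O - 8*o)
(D(f(I((1 + 4)*(-2), 3)), 2) + 44)² = ((-8*2 - 8*(2 - 2*(-23 + (1 + 4)*(-2) - 5*3)/(5 + 3))) + 44)² = ((-16 - 8*(2 - 2*(-23 + 5*(-2) - 15)/8)) + 44)² = ((-16 - 8*(2 - 2*(-23 - 10 - 15)/8)) + 44)² = ((-16 - 8*(2 - 2*(-48)/8)) + 44)² = ((-16 - 8*(2 - 1*(-12))) + 44)² = ((-16 - 8*(2 + 12)) + 44)² = ((-16 - 8*14) + 44)² = ((-16 - 112) + 44)² = (-128 + 44)² = (-84)² = 7056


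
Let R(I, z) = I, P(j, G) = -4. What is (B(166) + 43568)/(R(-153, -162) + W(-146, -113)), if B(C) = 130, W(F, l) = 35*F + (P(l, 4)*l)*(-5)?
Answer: -43698/7523 ≈ -5.8086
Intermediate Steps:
W(F, l) = 20*l + 35*F (W(F, l) = 35*F - 4*l*(-5) = 35*F + 20*l = 20*l + 35*F)
(B(166) + 43568)/(R(-153, -162) + W(-146, -113)) = (130 + 43568)/(-153 + (20*(-113) + 35*(-146))) = 43698/(-153 + (-2260 - 5110)) = 43698/(-153 - 7370) = 43698/(-7523) = 43698*(-1/7523) = -43698/7523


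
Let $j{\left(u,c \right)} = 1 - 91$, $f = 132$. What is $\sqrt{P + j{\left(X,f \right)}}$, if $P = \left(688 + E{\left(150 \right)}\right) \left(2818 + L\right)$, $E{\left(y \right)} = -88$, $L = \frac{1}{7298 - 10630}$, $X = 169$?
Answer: $\frac{8 \sqrt{374095965}}{119} \approx 1300.3$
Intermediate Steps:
$L = - \frac{1}{3332}$ ($L = \frac{1}{-3332} = - \frac{1}{3332} \approx -0.00030012$)
$j{\left(u,c \right)} = -90$
$P = \frac{1408436250}{833}$ ($P = \left(688 - 88\right) \left(2818 - \frac{1}{3332}\right) = 600 \cdot \frac{9389575}{3332} = \frac{1408436250}{833} \approx 1.6908 \cdot 10^{6}$)
$\sqrt{P + j{\left(X,f \right)}} = \sqrt{\frac{1408436250}{833} - 90} = \sqrt{\frac{1408361280}{833}} = \frac{8 \sqrt{374095965}}{119}$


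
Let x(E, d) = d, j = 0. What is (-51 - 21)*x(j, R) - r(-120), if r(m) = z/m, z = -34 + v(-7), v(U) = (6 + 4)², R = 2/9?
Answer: -309/20 ≈ -15.450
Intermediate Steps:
R = 2/9 (R = 2*(⅑) = 2/9 ≈ 0.22222)
v(U) = 100 (v(U) = 10² = 100)
z = 66 (z = -34 + 100 = 66)
r(m) = 66/m
(-51 - 21)*x(j, R) - r(-120) = (-51 - 21)*(2/9) - 66/(-120) = -72*2/9 - 66*(-1)/120 = -16 - 1*(-11/20) = -16 + 11/20 = -309/20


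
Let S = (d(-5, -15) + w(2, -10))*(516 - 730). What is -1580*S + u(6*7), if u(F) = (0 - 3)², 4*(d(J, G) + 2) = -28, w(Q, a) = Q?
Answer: -2366831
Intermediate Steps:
d(J, G) = -9 (d(J, G) = -2 + (¼)*(-28) = -2 - 7 = -9)
u(F) = 9 (u(F) = (-3)² = 9)
S = 1498 (S = (-9 + 2)*(516 - 730) = -7*(-214) = 1498)
-1580*S + u(6*7) = -1580*1498 + 9 = -2366840 + 9 = -2366831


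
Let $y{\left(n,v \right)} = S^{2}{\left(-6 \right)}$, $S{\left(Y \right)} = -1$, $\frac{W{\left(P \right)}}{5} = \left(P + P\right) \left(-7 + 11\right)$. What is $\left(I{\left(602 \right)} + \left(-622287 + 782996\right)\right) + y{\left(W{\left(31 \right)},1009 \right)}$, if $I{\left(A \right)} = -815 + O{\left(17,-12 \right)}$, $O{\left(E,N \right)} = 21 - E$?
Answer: $159899$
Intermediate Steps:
$W{\left(P \right)} = 40 P$ ($W{\left(P \right)} = 5 \left(P + P\right) \left(-7 + 11\right) = 5 \cdot 2 P 4 = 5 \cdot 8 P = 40 P$)
$I{\left(A \right)} = -811$ ($I{\left(A \right)} = -815 + \left(21 - 17\right) = -815 + 4 = -811$)
$y{\left(n,v \right)} = 1$ ($y{\left(n,v \right)} = \left(-1\right)^{2} = 1$)
$\left(I{\left(602 \right)} + \left(-622287 + 782996\right)\right) + y{\left(W{\left(31 \right)},1009 \right)} = \left(-811 + \left(-622287 + 782996\right)\right) + 1 = \left(-811 + 160709\right) + 1 = 159898 + 1 = 159899$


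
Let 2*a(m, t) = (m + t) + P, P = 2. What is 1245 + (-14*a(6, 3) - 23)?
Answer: 1145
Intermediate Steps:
a(m, t) = 1 + m/2 + t/2 (a(m, t) = ((m + t) + 2)/2 = (2 + m + t)/2 = 1 + m/2 + t/2)
1245 + (-14*a(6, 3) - 23) = 1245 + (-14*(1 + (½)*6 + (½)*3) - 23) = 1245 + (-14*(1 + 3 + 3/2) - 23) = 1245 + (-14*11/2 - 23) = 1245 + (-77 - 23) = 1245 - 100 = 1145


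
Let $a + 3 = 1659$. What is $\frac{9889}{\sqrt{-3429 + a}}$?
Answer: $- \frac{9889 i \sqrt{197}}{591} \approx - 234.85 i$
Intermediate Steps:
$a = 1656$ ($a = -3 + 1659 = 1656$)
$\frac{9889}{\sqrt{-3429 + a}} = \frac{9889}{\sqrt{-3429 + 1656}} = \frac{9889}{\sqrt{-1773}} = \frac{9889}{3 i \sqrt{197}} = 9889 \left(- \frac{i \sqrt{197}}{591}\right) = - \frac{9889 i \sqrt{197}}{591}$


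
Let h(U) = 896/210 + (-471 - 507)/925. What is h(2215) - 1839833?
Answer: -5105527669/2775 ≈ -1.8398e+6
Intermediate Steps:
h(U) = 8906/2775 (h(U) = 896*(1/210) - 978*1/925 = 64/15 - 978/925 = 8906/2775)
h(2215) - 1839833 = 8906/2775 - 1839833 = -5105527669/2775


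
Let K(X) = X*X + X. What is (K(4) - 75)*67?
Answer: -3685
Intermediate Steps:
K(X) = X + X**2 (K(X) = X**2 + X = X + X**2)
(K(4) - 75)*67 = (4*(1 + 4) - 75)*67 = (4*5 - 75)*67 = (20 - 75)*67 = -55*67 = -3685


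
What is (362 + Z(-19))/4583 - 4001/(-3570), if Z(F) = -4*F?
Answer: 19900243/16361310 ≈ 1.2163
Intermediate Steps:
(362 + Z(-19))/4583 - 4001/(-3570) = (362 - 4*(-19))/4583 - 4001/(-3570) = (362 + 76)*(1/4583) - 4001*(-1/3570) = 438*(1/4583) + 4001/3570 = 438/4583 + 4001/3570 = 19900243/16361310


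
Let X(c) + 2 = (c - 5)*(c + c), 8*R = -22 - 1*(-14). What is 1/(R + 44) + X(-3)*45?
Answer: 89011/43 ≈ 2070.0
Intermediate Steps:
R = -1 (R = (-22 - 1*(-14))/8 = (-22 + 14)/8 = (⅛)*(-8) = -1)
X(c) = -2 + 2*c*(-5 + c) (X(c) = -2 + (c - 5)*(c + c) = -2 + (-5 + c)*(2*c) = -2 + 2*c*(-5 + c))
1/(R + 44) + X(-3)*45 = 1/(-1 + 44) + (-2 - 10*(-3) + 2*(-3)²)*45 = 1/43 + (-2 + 30 + 2*9)*45 = 1/43 + (-2 + 30 + 18)*45 = 1/43 + 46*45 = 1/43 + 2070 = 89011/43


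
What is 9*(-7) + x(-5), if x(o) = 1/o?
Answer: -316/5 ≈ -63.200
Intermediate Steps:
x(o) = 1/o
9*(-7) + x(-5) = 9*(-7) + 1/(-5) = -63 - ⅕ = -316/5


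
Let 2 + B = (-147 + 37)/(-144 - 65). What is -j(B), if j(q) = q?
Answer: 28/19 ≈ 1.4737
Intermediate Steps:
B = -28/19 (B = -2 + (-147 + 37)/(-144 - 65) = -2 - 110/(-209) = -2 - 110*(-1/209) = -2 + 10/19 = -28/19 ≈ -1.4737)
-j(B) = -1*(-28/19) = 28/19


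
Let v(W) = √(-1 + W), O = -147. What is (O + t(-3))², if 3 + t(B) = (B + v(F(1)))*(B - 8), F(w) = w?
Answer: 13689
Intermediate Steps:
t(B) = -3 + B*(-8 + B) (t(B) = -3 + (B + √(-1 + 1))*(B - 8) = -3 + (B + √0)*(-8 + B) = -3 + (B + 0)*(-8 + B) = -3 + B*(-8 + B))
(O + t(-3))² = (-147 + (-3 + (-3)² - 8*(-3)))² = (-147 + (-3 + 9 + 24))² = (-147 + 30)² = (-117)² = 13689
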